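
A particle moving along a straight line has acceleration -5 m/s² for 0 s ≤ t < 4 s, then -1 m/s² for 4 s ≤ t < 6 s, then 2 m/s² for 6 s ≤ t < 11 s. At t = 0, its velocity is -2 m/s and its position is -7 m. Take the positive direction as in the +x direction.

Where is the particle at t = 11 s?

-196 m

On each constant-a segment, Δv = aΔt and Δx = v₀Δt + ½aΔt²; chain segment to segment.
0–4 s: v starts -2 m/s; Δx = -2·4 + ½·-5·4² = -48 m; v ends -22 m/s.
4–6 s: v starts -22 m/s; Δx = -22·2 + ½·-1·2² = -46 m; v ends -24 m/s.
6–11 s: v starts -24 m/s; Δx = -24·5 + ½·2·5² = -95 m; v ends -14 m/s.
x(11) = -7 + Σ Δx = -196 m.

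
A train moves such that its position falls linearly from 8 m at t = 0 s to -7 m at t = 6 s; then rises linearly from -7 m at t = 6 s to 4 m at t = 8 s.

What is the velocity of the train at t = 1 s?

Velocity is the slope of the x-t graph on 0–6 s: (-7 − 8)/(6 − 0) = -2.5 m/s.

-2.5 m/s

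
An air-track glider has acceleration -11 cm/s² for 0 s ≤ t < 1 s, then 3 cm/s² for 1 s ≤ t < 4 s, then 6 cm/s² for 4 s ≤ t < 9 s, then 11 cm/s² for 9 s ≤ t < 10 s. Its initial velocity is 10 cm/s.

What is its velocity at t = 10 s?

Δv equals the area under the a-t graph; then v = v₀ + Δv.
0–1 s: -11 × 1 = -11 cm/s
1–4 s: 3 × 3 = 9 cm/s
4–9 s: 6 × 5 = 30 cm/s
9–10 s: 11 × 1 = 11 cm/s
Δv = 39 cm/s, so v(10) = 10 + (39) = 49 cm/s.

49 cm/s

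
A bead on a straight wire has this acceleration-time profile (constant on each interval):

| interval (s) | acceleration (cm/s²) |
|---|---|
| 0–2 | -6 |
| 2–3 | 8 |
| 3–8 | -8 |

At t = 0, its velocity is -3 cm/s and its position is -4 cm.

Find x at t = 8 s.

On each constant-a segment, Δv = aΔt and Δx = v₀Δt + ½aΔt²; chain segment to segment.
0–2 s: v starts -3 cm/s; Δx = -3·2 + ½·-6·2² = -18 cm; v ends -15 cm/s.
2–3 s: v starts -15 cm/s; Δx = -15·1 + ½·8·1² = -11 cm; v ends -7 cm/s.
3–8 s: v starts -7 cm/s; Δx = -7·5 + ½·-8·5² = -135 cm; v ends -47 cm/s.
x(8) = -4 + Σ Δx = -168 cm.

-168 cm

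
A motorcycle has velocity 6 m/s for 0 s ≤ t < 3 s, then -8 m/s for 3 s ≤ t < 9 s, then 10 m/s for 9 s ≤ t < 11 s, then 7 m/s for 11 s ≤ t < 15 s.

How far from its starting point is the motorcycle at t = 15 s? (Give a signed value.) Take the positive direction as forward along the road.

18 m

Displacement is the signed area under the v-t curve.
0–3 s: 6 × 3 = 18 m
3–9 s: -8 × 6 = -48 m
9–11 s: 10 × 2 = 20 m
11–15 s: 7 × 4 = 28 m
Net displacement = 18 m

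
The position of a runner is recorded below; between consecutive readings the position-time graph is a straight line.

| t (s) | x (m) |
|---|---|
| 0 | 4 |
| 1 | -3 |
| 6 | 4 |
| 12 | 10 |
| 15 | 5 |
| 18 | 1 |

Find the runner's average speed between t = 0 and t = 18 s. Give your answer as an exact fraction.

Average speed = (total path length)/(elapsed time); on a piecewise-linear x-t graph the path length is Σ|Δx|.
0–1 s: |Δx| = |-3 − 4| = 7 m
1–6 s: |Δx| = |4 − -3| = 7 m
6–12 s: |Δx| = |10 − 4| = 6 m
12–15 s: |Δx| = |5 − 10| = 5 m
15–18 s: |Δx| = |1 − 5| = 4 m
Total path = 29 m; average speed = 29/18 = 29/18 m/s.

29/18 m/s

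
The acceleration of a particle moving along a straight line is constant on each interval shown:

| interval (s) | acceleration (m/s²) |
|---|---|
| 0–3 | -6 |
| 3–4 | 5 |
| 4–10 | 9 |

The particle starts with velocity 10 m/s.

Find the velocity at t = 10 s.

51 m/s

Δv equals the area under the a-t graph; then v = v₀ + Δv.
0–3 s: -6 × 3 = -18 m/s
3–4 s: 5 × 1 = 5 m/s
4–10 s: 9 × 6 = 54 m/s
Δv = 41 m/s, so v(10) = 10 + (41) = 51 m/s.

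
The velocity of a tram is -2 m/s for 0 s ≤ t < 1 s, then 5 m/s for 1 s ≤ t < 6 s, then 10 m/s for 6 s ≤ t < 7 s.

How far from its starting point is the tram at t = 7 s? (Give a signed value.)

Net displacement equals the area under the velocity-time graph (areas below the axis count negative).
0–1 s: -2 × 1 = -2 m
1–6 s: 5 × 5 = 25 m
6–7 s: 10 × 1 = 10 m
Net displacement = 33 m

33 m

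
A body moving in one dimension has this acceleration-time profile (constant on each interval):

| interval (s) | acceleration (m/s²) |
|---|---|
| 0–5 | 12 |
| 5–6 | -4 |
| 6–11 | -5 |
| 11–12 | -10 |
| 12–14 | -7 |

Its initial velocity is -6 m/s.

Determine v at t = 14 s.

Δv equals the area under the a-t graph; then v = v₀ + Δv.
0–5 s: 12 × 5 = 60 m/s
5–6 s: -4 × 1 = -4 m/s
6–11 s: -5 × 5 = -25 m/s
11–12 s: -10 × 1 = -10 m/s
12–14 s: -7 × 2 = -14 m/s
Δv = 7 m/s, so v(14) = -6 + (7) = 1 m/s.

1 m/s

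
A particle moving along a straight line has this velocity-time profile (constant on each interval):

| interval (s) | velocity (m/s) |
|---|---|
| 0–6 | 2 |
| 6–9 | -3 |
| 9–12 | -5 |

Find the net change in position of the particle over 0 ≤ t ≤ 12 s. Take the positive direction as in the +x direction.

Net displacement equals the area under the velocity-time graph (areas below the axis count negative).
0–6 s: 2 × 6 = 12 m
6–9 s: -3 × 3 = -9 m
9–12 s: -5 × 3 = -15 m
Net displacement = -12 m

-12 m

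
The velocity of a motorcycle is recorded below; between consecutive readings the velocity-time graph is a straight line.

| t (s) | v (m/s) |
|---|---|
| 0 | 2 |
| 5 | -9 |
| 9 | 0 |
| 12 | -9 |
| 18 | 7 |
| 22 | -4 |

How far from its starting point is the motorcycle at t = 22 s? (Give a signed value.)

Displacement is the signed area under the v-t curve.
0–5 s: ½(2 + -9)(5) = -17.5 m
5–9 s: ½(-9 + 0)(4) = -18 m
9–12 s: ½(0 + -9)(3) = -13.5 m
12–18 s: ½(-9 + 7)(6) = -6 m
18–22 s: ½(7 + -4)(4) = 6 m
Net displacement = -49 m

-49 m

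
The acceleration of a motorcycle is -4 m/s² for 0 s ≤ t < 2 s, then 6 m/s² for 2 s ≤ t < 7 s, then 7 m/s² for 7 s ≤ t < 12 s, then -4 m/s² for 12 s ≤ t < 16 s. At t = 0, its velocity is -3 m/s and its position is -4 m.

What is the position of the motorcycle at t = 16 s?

368.5 m

On each constant-a segment, Δv = aΔt and Δx = v₀Δt + ½aΔt²; chain segment to segment.
0–2 s: v starts -3 m/s; Δx = -3·2 + ½·-4·2² = -14 m; v ends -11 m/s.
2–7 s: v starts -11 m/s; Δx = -11·5 + ½·6·5² = 20 m; v ends 19 m/s.
7–12 s: v starts 19 m/s; Δx = 19·5 + ½·7·5² = 182.5 m; v ends 54 m/s.
12–16 s: v starts 54 m/s; Δx = 54·4 + ½·-4·4² = 184 m; v ends 38 m/s.
x(16) = -4 + Σ Δx = 368.5 m.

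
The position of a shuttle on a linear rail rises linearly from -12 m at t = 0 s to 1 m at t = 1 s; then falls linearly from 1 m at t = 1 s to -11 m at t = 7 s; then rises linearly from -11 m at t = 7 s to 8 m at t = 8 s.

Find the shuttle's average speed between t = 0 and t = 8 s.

Average speed = (total path length)/(elapsed time); on a piecewise-linear x-t graph the path length is Σ|Δx|.
0–1 s: |Δx| = |1 − -12| = 13 m
1–7 s: |Δx| = |-11 − 1| = 12 m
7–8 s: |Δx| = |8 − -11| = 19 m
Total path = 44 m; average speed = 44/8 = 5.5 m/s.

5.5 m/s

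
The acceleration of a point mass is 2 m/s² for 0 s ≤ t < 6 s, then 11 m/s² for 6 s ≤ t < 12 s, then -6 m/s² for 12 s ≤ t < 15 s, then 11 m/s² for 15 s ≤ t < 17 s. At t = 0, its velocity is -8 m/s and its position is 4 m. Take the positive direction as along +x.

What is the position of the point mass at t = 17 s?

523 m

On each constant-a segment, Δv = aΔt and Δx = v₀Δt + ½aΔt²; chain segment to segment.
0–6 s: v starts -8 m/s; Δx = -8·6 + ½·2·6² = -12 m; v ends 4 m/s.
6–12 s: v starts 4 m/s; Δx = 4·6 + ½·11·6² = 222 m; v ends 70 m/s.
12–15 s: v starts 70 m/s; Δx = 70·3 + ½·-6·3² = 183 m; v ends 52 m/s.
15–17 s: v starts 52 m/s; Δx = 52·2 + ½·11·2² = 126 m; v ends 74 m/s.
x(17) = 4 + Σ Δx = 523 m.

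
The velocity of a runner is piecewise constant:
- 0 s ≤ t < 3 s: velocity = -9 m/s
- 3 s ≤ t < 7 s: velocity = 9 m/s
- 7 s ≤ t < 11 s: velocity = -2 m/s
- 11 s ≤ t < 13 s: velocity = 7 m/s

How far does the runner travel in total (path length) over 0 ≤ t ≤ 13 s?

Total distance travelled is ∫|v| dt — sum the magnitudes of each area piece.
0–3 s: |-9| × 3 = 27 m
3–7 s: |9| × 4 = 36 m
7–11 s: |-2| × 4 = 8 m
11–13 s: |7| × 2 = 14 m
Total distance = 85 m

85 m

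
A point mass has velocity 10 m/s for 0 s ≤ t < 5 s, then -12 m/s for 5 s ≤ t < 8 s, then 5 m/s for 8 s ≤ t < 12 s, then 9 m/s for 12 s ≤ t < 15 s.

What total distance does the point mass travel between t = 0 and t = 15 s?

Distance (not displacement) is the total path length: add the absolute areas under v-t.
0–5 s: |10| × 5 = 50 m
5–8 s: |-12| × 3 = 36 m
8–12 s: |5| × 4 = 20 m
12–15 s: |9| × 3 = 27 m
Total distance = 133 m

133 m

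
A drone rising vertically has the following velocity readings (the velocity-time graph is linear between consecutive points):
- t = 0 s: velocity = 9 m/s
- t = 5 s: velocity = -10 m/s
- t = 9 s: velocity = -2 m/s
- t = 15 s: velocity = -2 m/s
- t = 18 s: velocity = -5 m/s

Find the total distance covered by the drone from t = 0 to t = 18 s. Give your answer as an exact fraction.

1336/19 m

Total distance travelled is ∫|v| dt — sum the magnitudes of each area piece.
0–5 s: v = 0 at t = 45/19 s; triangle areas 405/38 + 250/19 = 905/38 m
5–9 s: |½(-10 + -2)(4)| = 24 m
9–15 s: |-2| × 6 = 12 m
15–18 s: |½(-2 + -5)(3)| = 10.5 m
Total distance = 1336/19 m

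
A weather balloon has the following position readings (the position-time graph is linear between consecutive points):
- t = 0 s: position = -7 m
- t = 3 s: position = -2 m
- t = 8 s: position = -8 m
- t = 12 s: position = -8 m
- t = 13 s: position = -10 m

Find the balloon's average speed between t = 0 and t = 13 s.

Average speed = (total path length)/(elapsed time); on a piecewise-linear x-t graph the path length is Σ|Δx|.
0–3 s: |Δx| = |-2 − -7| = 5 m
3–8 s: |Δx| = |-8 − -2| = 6 m
8–12 s: |Δx| = |-8 − -8| = 0 m
12–13 s: |Δx| = |-10 − -8| = 2 m
Total path = 13 m; average speed = 13/13 = 1 m/s.

1 m/s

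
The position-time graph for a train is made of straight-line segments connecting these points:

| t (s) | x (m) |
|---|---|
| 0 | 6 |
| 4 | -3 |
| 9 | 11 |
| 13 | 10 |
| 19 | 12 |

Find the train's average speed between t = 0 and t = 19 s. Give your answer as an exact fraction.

26/19 m/s

Average speed = (total path length)/(elapsed time); on a piecewise-linear x-t graph the path length is Σ|Δx|.
0–4 s: |Δx| = |-3 − 6| = 9 m
4–9 s: |Δx| = |11 − -3| = 14 m
9–13 s: |Δx| = |10 − 11| = 1 m
13–19 s: |Δx| = |12 − 10| = 2 m
Total path = 26 m; average speed = 26/19 = 26/19 m/s.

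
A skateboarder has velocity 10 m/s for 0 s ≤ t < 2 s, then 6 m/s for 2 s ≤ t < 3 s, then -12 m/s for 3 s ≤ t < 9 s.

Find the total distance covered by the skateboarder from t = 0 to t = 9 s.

Total distance travelled is ∫|v| dt — sum the magnitudes of each area piece.
0–2 s: |10| × 2 = 20 m
2–3 s: |6| × 1 = 6 m
3–9 s: |-12| × 6 = 72 m
Total distance = 98 m

98 m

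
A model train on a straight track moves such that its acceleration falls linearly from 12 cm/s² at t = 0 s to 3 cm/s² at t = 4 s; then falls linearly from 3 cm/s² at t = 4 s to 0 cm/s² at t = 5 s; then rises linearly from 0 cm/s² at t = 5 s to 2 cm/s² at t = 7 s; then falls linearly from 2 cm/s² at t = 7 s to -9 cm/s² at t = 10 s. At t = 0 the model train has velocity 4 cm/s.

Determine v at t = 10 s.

Δv equals the area under the a-t graph; then v = v₀ + Δv.
0–4 s: ½(12 + 3)(4) = 30 cm/s
4–5 s: ½(3 + 0)(1) = 1.5 cm/s
5–7 s: ½(0 + 2)(2) = 2 cm/s
7–10 s: ½(2 + -9)(3) = -10.5 cm/s
Δv = 23 cm/s, so v(10) = 4 + (23) = 27 cm/s.

27 cm/s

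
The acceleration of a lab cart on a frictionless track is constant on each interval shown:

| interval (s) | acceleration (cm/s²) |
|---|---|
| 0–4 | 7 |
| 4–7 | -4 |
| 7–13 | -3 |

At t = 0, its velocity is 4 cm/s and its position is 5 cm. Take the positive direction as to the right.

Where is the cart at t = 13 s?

On each constant-a segment, Δv = aΔt and Δx = v₀Δt + ½aΔt²; chain segment to segment.
0–4 s: v starts 4 cm/s; Δx = 4·4 + ½·7·4² = 72 cm; v ends 32 cm/s.
4–7 s: v starts 32 cm/s; Δx = 32·3 + ½·-4·3² = 78 cm; v ends 20 cm/s.
7–13 s: v starts 20 cm/s; Δx = 20·6 + ½·-3·6² = 66 cm; v ends 2 cm/s.
x(13) = 5 + Σ Δx = 221 cm.

221 cm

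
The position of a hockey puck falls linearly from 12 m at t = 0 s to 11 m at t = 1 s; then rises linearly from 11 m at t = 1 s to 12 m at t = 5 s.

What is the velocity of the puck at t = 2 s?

Velocity is the slope of the x-t graph on 1–5 s: (12 − 11)/(5 − 1) = 0.25 m/s.

0.25 m/s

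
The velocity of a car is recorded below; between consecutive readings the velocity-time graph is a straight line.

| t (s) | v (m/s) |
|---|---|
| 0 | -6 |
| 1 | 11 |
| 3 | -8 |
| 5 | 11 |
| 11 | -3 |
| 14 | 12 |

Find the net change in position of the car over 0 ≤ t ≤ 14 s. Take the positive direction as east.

46 m

Displacement is the signed area under the v-t curve.
0–1 s: ½(-6 + 11)(1) = 2.5 m
1–3 s: ½(11 + -8)(2) = 3 m
3–5 s: ½(-8 + 11)(2) = 3 m
5–11 s: ½(11 + -3)(6) = 24 m
11–14 s: ½(-3 + 12)(3) = 13.5 m
Net displacement = 46 m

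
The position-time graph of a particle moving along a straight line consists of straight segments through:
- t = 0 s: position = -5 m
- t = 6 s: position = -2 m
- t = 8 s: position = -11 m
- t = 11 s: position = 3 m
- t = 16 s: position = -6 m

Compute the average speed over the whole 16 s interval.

2.1875 m/s

Average speed = (total path length)/(elapsed time); on a piecewise-linear x-t graph the path length is Σ|Δx|.
0–6 s: |Δx| = |-2 − -5| = 3 m
6–8 s: |Δx| = |-11 − -2| = 9 m
8–11 s: |Δx| = |3 − -11| = 14 m
11–16 s: |Δx| = |-6 − 3| = 9 m
Total path = 35 m; average speed = 35/16 = 2.1875 m/s.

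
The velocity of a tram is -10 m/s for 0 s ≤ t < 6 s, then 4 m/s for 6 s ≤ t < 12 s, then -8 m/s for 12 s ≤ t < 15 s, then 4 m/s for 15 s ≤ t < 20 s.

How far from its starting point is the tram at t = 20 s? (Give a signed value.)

-40 m

Displacement is the signed area under the v-t curve.
0–6 s: -10 × 6 = -60 m
6–12 s: 4 × 6 = 24 m
12–15 s: -8 × 3 = -24 m
15–20 s: 4 × 5 = 20 m
Net displacement = -40 m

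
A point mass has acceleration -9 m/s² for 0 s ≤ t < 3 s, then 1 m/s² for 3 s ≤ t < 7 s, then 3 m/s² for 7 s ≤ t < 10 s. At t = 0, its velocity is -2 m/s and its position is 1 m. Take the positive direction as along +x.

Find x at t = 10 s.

On each constant-a segment, Δv = aΔt and Δx = v₀Δt + ½aΔt²; chain segment to segment.
0–3 s: v starts -2 m/s; Δx = -2·3 + ½·-9·3² = -46.5 m; v ends -29 m/s.
3–7 s: v starts -29 m/s; Δx = -29·4 + ½·1·4² = -108 m; v ends -25 m/s.
7–10 s: v starts -25 m/s; Δx = -25·3 + ½·3·3² = -61.5 m; v ends -16 m/s.
x(10) = 1 + Σ Δx = -215 m.

-215 m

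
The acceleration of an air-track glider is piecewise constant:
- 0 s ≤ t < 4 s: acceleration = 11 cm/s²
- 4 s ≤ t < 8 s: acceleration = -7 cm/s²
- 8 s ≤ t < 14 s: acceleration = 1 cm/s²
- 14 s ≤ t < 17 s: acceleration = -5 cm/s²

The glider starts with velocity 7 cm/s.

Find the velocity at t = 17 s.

14 cm/s

Δv equals the area under the a-t graph; then v = v₀ + Δv.
0–4 s: 11 × 4 = 44 cm/s
4–8 s: -7 × 4 = -28 cm/s
8–14 s: 1 × 6 = 6 cm/s
14–17 s: -5 × 3 = -15 cm/s
Δv = 7 cm/s, so v(17) = 7 + (7) = 14 cm/s.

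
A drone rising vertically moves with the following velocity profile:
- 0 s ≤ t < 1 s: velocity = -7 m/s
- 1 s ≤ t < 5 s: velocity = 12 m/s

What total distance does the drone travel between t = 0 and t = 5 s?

55 m

Distance (not displacement) is the total path length: add the absolute areas under v-t.
0–1 s: |-7| × 1 = 7 m
1–5 s: |12| × 4 = 48 m
Total distance = 55 m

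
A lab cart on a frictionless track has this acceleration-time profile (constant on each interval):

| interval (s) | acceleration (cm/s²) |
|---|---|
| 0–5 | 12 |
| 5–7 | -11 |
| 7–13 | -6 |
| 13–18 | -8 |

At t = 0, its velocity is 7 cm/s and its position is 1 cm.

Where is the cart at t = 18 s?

405 cm

On each constant-a segment, Δv = aΔt and Δx = v₀Δt + ½aΔt²; chain segment to segment.
0–5 s: v starts 7 cm/s; Δx = 7·5 + ½·12·5² = 185 cm; v ends 67 cm/s.
5–7 s: v starts 67 cm/s; Δx = 67·2 + ½·-11·2² = 112 cm; v ends 45 cm/s.
7–13 s: v starts 45 cm/s; Δx = 45·6 + ½·-6·6² = 162 cm; v ends 9 cm/s.
13–18 s: v starts 9 cm/s; Δx = 9·5 + ½·-8·5² = -55 cm; v ends -31 cm/s.
x(18) = 1 + Σ Δx = 405 cm.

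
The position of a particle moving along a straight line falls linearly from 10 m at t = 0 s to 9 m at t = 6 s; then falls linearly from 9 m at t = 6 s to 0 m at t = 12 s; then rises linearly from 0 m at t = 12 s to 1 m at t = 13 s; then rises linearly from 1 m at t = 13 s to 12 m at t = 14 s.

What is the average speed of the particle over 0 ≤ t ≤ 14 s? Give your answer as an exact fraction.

Average speed = (total path length)/(elapsed time); on a piecewise-linear x-t graph the path length is Σ|Δx|.
0–6 s: |Δx| = |9 − 10| = 1 m
6–12 s: |Δx| = |0 − 9| = 9 m
12–13 s: |Δx| = |1 − 0| = 1 m
13–14 s: |Δx| = |12 − 1| = 11 m
Total path = 22 m; average speed = 22/14 = 11/7 m/s.

11/7 m/s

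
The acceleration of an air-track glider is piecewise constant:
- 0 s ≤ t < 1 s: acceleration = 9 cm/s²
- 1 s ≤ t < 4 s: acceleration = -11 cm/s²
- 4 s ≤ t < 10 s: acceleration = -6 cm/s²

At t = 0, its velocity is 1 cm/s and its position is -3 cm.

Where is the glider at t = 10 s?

-263 cm

On each constant-a segment, Δv = aΔt and Δx = v₀Δt + ½aΔt²; chain segment to segment.
0–1 s: v starts 1 cm/s; Δx = 1·1 + ½·9·1² = 5.5 cm; v ends 10 cm/s.
1–4 s: v starts 10 cm/s; Δx = 10·3 + ½·-11·3² = -19.5 cm; v ends -23 cm/s.
4–10 s: v starts -23 cm/s; Δx = -23·6 + ½·-6·6² = -246 cm; v ends -59 cm/s.
x(10) = -3 + Σ Δx = -263 cm.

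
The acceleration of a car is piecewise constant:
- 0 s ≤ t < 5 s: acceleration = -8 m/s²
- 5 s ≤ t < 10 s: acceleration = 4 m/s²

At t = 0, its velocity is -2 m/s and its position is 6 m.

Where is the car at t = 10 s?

On each constant-a segment, Δv = aΔt and Δx = v₀Δt + ½aΔt²; chain segment to segment.
0–5 s: v starts -2 m/s; Δx = -2·5 + ½·-8·5² = -110 m; v ends -42 m/s.
5–10 s: v starts -42 m/s; Δx = -42·5 + ½·4·5² = -160 m; v ends -22 m/s.
x(10) = 6 + Σ Δx = -264 m.

-264 m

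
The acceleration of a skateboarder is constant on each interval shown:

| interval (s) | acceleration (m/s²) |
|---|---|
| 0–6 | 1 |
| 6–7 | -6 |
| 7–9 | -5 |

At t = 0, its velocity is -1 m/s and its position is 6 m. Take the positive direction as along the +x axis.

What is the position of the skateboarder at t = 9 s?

On each constant-a segment, Δv = aΔt and Δx = v₀Δt + ½aΔt²; chain segment to segment.
0–6 s: v starts -1 m/s; Δx = -1·6 + ½·1·6² = 12 m; v ends 5 m/s.
6–7 s: v starts 5 m/s; Δx = 5·1 + ½·-6·1² = 2 m; v ends -1 m/s.
7–9 s: v starts -1 m/s; Δx = -1·2 + ½·-5·2² = -12 m; v ends -11 m/s.
x(9) = 6 + Σ Δx = 8 m.

8 m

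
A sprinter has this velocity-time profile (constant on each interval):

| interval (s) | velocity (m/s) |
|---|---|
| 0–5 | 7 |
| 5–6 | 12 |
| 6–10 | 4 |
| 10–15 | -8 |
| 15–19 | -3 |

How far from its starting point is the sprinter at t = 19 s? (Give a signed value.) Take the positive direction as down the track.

11 m

Displacement is the signed area under the v-t curve.
0–5 s: 7 × 5 = 35 m
5–6 s: 12 × 1 = 12 m
6–10 s: 4 × 4 = 16 m
10–15 s: -8 × 5 = -40 m
15–19 s: -3 × 4 = -12 m
Net displacement = 11 m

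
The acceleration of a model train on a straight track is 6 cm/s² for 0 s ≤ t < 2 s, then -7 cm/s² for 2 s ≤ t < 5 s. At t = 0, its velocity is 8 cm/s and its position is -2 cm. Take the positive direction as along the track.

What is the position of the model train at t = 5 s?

54.5 cm

On each constant-a segment, Δv = aΔt and Δx = v₀Δt + ½aΔt²; chain segment to segment.
0–2 s: v starts 8 cm/s; Δx = 8·2 + ½·6·2² = 28 cm; v ends 20 cm/s.
2–5 s: v starts 20 cm/s; Δx = 20·3 + ½·-7·3² = 28.5 cm; v ends -1 cm/s.
x(5) = -2 + Σ Δx = 54.5 cm.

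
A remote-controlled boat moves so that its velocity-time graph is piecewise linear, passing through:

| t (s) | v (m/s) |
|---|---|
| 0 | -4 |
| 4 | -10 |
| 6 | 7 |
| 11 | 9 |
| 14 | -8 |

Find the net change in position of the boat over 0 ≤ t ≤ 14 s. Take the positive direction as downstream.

10.5 m

Net displacement equals the area under the velocity-time graph (areas below the axis count negative).
0–4 s: ½(-4 + -10)(4) = -28 m
4–6 s: ½(-10 + 7)(2) = -3 m
6–11 s: ½(7 + 9)(5) = 40 m
11–14 s: ½(9 + -8)(3) = 1.5 m
Net displacement = 10.5 m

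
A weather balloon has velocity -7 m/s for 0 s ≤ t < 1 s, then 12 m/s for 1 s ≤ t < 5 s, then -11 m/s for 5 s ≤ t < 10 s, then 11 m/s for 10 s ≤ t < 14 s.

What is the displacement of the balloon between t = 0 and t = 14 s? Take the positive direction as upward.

Net displacement equals the area under the velocity-time graph (areas below the axis count negative).
0–1 s: -7 × 1 = -7 m
1–5 s: 12 × 4 = 48 m
5–10 s: -11 × 5 = -55 m
10–14 s: 11 × 4 = 44 m
Net displacement = 30 m

30 m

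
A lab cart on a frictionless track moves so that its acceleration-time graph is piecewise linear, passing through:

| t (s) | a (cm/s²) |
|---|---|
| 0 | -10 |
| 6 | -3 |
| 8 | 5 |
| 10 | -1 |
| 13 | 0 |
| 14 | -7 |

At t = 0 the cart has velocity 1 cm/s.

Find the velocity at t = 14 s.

Δv equals the area under the a-t graph; then v = v₀ + Δv.
0–6 s: ½(-10 + -3)(6) = -39 cm/s
6–8 s: ½(-3 + 5)(2) = 2 cm/s
8–10 s: ½(5 + -1)(2) = 4 cm/s
10–13 s: ½(-1 + 0)(3) = -1.5 cm/s
13–14 s: ½(0 + -7)(1) = -3.5 cm/s
Δv = -38 cm/s, so v(14) = 1 + (-38) = -37 cm/s.

-37 cm/s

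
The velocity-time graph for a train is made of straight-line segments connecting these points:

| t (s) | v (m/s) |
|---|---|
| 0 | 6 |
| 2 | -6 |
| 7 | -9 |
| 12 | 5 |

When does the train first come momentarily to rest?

v changes sign on 0–2 s (from 6 to -6); the graph is linear there, so v = 0 at t = 0 + (-6)·(2 − 0)/(-6 − 6) = 1 s.

t = 1 s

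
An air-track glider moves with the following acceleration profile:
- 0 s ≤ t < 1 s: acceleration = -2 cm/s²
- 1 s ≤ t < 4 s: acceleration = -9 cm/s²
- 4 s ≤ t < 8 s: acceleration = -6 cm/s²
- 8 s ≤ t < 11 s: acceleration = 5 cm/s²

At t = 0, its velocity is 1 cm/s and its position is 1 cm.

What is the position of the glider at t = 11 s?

On each constant-a segment, Δv = aΔt and Δx = v₀Δt + ½aΔt²; chain segment to segment.
0–1 s: v starts 1 cm/s; Δx = 1·1 + ½·-2·1² = 0 cm; v ends -1 cm/s.
1–4 s: v starts -1 cm/s; Δx = -1·3 + ½·-9·3² = -43.5 cm; v ends -28 cm/s.
4–8 s: v starts -28 cm/s; Δx = -28·4 + ½·-6·4² = -160 cm; v ends -52 cm/s.
8–11 s: v starts -52 cm/s; Δx = -52·3 + ½·5·3² = -133.5 cm; v ends -37 cm/s.
x(11) = 1 + Σ Δx = -336 cm.

-336 cm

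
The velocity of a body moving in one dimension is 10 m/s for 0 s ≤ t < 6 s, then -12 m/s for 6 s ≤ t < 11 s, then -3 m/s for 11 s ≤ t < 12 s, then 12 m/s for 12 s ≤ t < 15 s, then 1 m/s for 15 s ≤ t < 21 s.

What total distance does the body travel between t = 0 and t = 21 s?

165 m

Distance (not displacement) is the total path length: add the absolute areas under v-t.
0–6 s: |10| × 6 = 60 m
6–11 s: |-12| × 5 = 60 m
11–12 s: |-3| × 1 = 3 m
12–15 s: |12| × 3 = 36 m
15–21 s: |1| × 6 = 6 m
Total distance = 165 m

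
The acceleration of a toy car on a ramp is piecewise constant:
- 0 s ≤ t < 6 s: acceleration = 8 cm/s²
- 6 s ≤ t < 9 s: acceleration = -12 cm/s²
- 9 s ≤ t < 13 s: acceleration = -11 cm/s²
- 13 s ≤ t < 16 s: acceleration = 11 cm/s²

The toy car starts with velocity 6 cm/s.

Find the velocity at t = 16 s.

Δv equals the area under the a-t graph; then v = v₀ + Δv.
0–6 s: 8 × 6 = 48 cm/s
6–9 s: -12 × 3 = -36 cm/s
9–13 s: -11 × 4 = -44 cm/s
13–16 s: 11 × 3 = 33 cm/s
Δv = 1 cm/s, so v(16) = 6 + (1) = 7 cm/s.

7 cm/s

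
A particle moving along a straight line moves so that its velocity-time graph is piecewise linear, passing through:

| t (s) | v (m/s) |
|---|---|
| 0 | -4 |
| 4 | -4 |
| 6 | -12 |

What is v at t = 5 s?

-8 m/s

On 4–6 s the graph is linear from -4 to -12 m/s: v(5) = -4 + (-12 − -4)·(5 − 4)/(6 − 4) = -8 m/s.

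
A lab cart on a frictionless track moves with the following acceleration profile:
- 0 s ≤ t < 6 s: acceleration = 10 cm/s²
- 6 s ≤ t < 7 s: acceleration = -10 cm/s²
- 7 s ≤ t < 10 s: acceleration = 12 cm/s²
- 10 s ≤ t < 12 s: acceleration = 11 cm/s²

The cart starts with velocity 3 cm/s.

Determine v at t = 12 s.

111 cm/s

Δv equals the area under the a-t graph; then v = v₀ + Δv.
0–6 s: 10 × 6 = 60 cm/s
6–7 s: -10 × 1 = -10 cm/s
7–10 s: 12 × 3 = 36 cm/s
10–12 s: 11 × 2 = 22 cm/s
Δv = 108 cm/s, so v(12) = 3 + (108) = 111 cm/s.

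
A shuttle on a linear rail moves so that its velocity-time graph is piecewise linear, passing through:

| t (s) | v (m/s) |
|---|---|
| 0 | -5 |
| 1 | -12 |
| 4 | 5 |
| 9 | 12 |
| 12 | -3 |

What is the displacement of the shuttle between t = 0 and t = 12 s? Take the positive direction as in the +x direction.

37 m

Net displacement equals the area under the velocity-time graph (areas below the axis count negative).
0–1 s: ½(-5 + -12)(1) = -8.5 m
1–4 s: ½(-12 + 5)(3) = -10.5 m
4–9 s: ½(5 + 12)(5) = 42.5 m
9–12 s: ½(12 + -3)(3) = 13.5 m
Net displacement = 37 m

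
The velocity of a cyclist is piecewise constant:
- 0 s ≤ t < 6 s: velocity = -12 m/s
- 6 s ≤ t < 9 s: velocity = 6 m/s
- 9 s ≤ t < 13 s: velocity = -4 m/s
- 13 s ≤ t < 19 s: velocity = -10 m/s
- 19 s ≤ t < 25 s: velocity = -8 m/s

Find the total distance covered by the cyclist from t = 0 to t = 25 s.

214 m

Distance (not displacement) is the total path length: add the absolute areas under v-t.
0–6 s: |-12| × 6 = 72 m
6–9 s: |6| × 3 = 18 m
9–13 s: |-4| × 4 = 16 m
13–19 s: |-10| × 6 = 60 m
19–25 s: |-8| × 6 = 48 m
Total distance = 214 m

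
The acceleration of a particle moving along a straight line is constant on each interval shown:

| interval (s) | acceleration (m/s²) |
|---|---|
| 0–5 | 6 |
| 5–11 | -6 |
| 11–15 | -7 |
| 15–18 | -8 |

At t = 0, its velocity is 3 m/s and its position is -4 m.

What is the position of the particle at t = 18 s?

On each constant-a segment, Δv = aΔt and Δx = v₀Δt + ½aΔt²; chain segment to segment.
0–5 s: v starts 3 m/s; Δx = 3·5 + ½·6·5² = 90 m; v ends 33 m/s.
5–11 s: v starts 33 m/s; Δx = 33·6 + ½·-6·6² = 90 m; v ends -3 m/s.
11–15 s: v starts -3 m/s; Δx = -3·4 + ½·-7·4² = -68 m; v ends -31 m/s.
15–18 s: v starts -31 m/s; Δx = -31·3 + ½·-8·3² = -129 m; v ends -55 m/s.
x(18) = -4 + Σ Δx = -21 m.

-21 m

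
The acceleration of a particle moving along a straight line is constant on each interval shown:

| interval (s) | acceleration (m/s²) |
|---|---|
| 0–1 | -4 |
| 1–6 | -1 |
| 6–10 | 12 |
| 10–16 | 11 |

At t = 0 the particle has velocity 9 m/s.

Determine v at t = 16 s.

Δv equals the area under the a-t graph; then v = v₀ + Δv.
0–1 s: -4 × 1 = -4 m/s
1–6 s: -1 × 5 = -5 m/s
6–10 s: 12 × 4 = 48 m/s
10–16 s: 11 × 6 = 66 m/s
Δv = 105 m/s, so v(16) = 9 + (105) = 114 m/s.

114 m/s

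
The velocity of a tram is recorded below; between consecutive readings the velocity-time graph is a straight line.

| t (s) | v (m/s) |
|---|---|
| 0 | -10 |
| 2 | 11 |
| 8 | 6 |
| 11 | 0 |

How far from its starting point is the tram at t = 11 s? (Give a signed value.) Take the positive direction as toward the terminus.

Displacement is the signed area under the v-t curve.
0–2 s: ½(-10 + 11)(2) = 1 m
2–8 s: ½(11 + 6)(6) = 51 m
8–11 s: ½(6 + 0)(3) = 9 m
Net displacement = 61 m

61 m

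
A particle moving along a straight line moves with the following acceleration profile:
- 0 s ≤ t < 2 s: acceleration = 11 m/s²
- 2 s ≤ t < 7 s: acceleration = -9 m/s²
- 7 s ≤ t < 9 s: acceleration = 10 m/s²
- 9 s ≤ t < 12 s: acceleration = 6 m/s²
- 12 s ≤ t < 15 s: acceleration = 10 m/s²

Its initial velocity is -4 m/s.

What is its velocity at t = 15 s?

41 m/s

Δv equals the area under the a-t graph; then v = v₀ + Δv.
0–2 s: 11 × 2 = 22 m/s
2–7 s: -9 × 5 = -45 m/s
7–9 s: 10 × 2 = 20 m/s
9–12 s: 6 × 3 = 18 m/s
12–15 s: 10 × 3 = 30 m/s
Δv = 45 m/s, so v(15) = -4 + (45) = 41 m/s.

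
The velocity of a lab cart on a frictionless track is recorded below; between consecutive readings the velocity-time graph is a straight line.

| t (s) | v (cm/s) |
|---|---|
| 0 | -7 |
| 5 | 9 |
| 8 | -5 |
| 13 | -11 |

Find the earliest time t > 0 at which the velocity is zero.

t = 2.1875 s

v changes sign on 0–5 s (from -7 to 9); the graph is linear there, so v = 0 at t = 0 + (7)·(5 − 0)/(9 − -7) = 2.1875 s.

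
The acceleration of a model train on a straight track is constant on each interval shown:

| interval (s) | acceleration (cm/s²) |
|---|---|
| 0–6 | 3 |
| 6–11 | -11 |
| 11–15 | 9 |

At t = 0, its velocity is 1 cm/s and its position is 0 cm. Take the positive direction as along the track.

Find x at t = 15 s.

-54.5 cm

On each constant-a segment, Δv = aΔt and Δx = v₀Δt + ½aΔt²; chain segment to segment.
0–6 s: v starts 1 cm/s; Δx = 1·6 + ½·3·6² = 60 cm; v ends 19 cm/s.
6–11 s: v starts 19 cm/s; Δx = 19·5 + ½·-11·5² = -42.5 cm; v ends -36 cm/s.
11–15 s: v starts -36 cm/s; Δx = -36·4 + ½·9·4² = -72 cm; v ends 0 cm/s.
x(15) = 0 + Σ Δx = -54.5 cm.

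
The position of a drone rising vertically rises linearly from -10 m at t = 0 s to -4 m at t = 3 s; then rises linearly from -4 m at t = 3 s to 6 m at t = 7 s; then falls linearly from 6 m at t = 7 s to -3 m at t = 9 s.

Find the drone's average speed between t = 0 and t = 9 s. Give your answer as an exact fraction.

Average speed = (total path length)/(elapsed time); on a piecewise-linear x-t graph the path length is Σ|Δx|.
0–3 s: |Δx| = |-4 − -10| = 6 m
3–7 s: |Δx| = |6 − -4| = 10 m
7–9 s: |Δx| = |-3 − 6| = 9 m
Total path = 25 m; average speed = 25/9 = 25/9 m/s.

25/9 m/s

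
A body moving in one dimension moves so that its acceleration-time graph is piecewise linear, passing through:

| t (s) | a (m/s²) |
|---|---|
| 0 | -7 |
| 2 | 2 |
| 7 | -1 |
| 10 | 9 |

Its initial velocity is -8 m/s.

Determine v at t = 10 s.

Δv equals the area under the a-t graph; then v = v₀ + Δv.
0–2 s: ½(-7 + 2)(2) = -5 m/s
2–7 s: ½(2 + -1)(5) = 2.5 m/s
7–10 s: ½(-1 + 9)(3) = 12 m/s
Δv = 9.5 m/s, so v(10) = -8 + (9.5) = 1.5 m/s.

1.5 m/s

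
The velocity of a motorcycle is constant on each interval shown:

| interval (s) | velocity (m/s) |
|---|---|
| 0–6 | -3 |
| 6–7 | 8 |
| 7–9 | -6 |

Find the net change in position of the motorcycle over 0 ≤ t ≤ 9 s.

-22 m

Net displacement equals the area under the velocity-time graph (areas below the axis count negative).
0–6 s: -3 × 6 = -18 m
6–7 s: 8 × 1 = 8 m
7–9 s: -6 × 2 = -12 m
Net displacement = -22 m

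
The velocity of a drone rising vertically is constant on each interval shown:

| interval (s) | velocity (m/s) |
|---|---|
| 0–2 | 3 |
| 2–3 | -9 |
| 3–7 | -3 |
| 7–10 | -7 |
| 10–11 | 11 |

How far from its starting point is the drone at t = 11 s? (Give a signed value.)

Net displacement equals the area under the velocity-time graph (areas below the axis count negative).
0–2 s: 3 × 2 = 6 m
2–3 s: -9 × 1 = -9 m
3–7 s: -3 × 4 = -12 m
7–10 s: -7 × 3 = -21 m
10–11 s: 11 × 1 = 11 m
Net displacement = -25 m

-25 m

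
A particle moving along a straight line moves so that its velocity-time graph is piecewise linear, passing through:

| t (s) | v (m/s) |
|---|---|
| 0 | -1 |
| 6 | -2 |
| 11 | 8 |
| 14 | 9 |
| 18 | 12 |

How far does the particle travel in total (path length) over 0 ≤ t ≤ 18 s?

Total distance travelled is ∫|v| dt — sum the magnitudes of each area piece.
0–6 s: |½(-1 + -2)(6)| = 9 m
6–11 s: v = 0 at t = 7 s; triangle areas 1 + 16 = 17 m
11–14 s: |½(8 + 9)(3)| = 25.5 m
14–18 s: |½(9 + 12)(4)| = 42 m
Total distance = 93.5 m

93.5 m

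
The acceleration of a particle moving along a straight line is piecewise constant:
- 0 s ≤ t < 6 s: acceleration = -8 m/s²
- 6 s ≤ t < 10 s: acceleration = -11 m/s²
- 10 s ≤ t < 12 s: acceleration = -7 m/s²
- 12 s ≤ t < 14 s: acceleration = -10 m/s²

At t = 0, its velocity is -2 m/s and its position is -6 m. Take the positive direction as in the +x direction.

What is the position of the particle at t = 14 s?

On each constant-a segment, Δv = aΔt and Δx = v₀Δt + ½aΔt²; chain segment to segment.
0–6 s: v starts -2 m/s; Δx = -2·6 + ½·-8·6² = -156 m; v ends -50 m/s.
6–10 s: v starts -50 m/s; Δx = -50·4 + ½·-11·4² = -288 m; v ends -94 m/s.
10–12 s: v starts -94 m/s; Δx = -94·2 + ½·-7·2² = -202 m; v ends -108 m/s.
12–14 s: v starts -108 m/s; Δx = -108·2 + ½·-10·2² = -236 m; v ends -128 m/s.
x(14) = -6 + Σ Δx = -888 m.

-888 m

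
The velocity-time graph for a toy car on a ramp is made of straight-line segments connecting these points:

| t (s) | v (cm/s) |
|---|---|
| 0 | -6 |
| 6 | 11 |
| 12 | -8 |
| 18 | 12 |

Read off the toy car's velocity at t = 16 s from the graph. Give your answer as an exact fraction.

On 12–18 s the graph is linear from -8 to 12 cm/s: v(16) = -8 + (12 − -8)·(16 − 12)/(18 − 12) = 16/3 cm/s.

16/3 cm/s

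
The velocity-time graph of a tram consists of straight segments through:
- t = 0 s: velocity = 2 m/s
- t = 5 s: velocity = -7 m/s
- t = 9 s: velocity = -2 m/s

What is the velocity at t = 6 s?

-5.75 m/s

On 5–9 s the graph is linear from -7 to -2 m/s: v(6) = -7 + (-2 − -7)·(6 − 5)/(9 − 5) = -5.75 m/s.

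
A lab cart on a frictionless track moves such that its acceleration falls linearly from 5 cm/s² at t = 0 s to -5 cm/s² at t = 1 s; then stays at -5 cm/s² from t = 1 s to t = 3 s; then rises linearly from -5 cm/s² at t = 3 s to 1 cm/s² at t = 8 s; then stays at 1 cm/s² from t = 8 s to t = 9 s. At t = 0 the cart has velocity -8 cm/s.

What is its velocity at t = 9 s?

Δv equals the area under the a-t graph; then v = v₀ + Δv.
0–1 s: ½(5 + -5)(1) = 0 cm/s
1–3 s: -5 × 2 = -10 cm/s
3–8 s: ½(-5 + 1)(5) = -10 cm/s
8–9 s: 1 × 1 = 1 cm/s
Δv = -19 cm/s, so v(9) = -8 + (-19) = -27 cm/s.

-27 cm/s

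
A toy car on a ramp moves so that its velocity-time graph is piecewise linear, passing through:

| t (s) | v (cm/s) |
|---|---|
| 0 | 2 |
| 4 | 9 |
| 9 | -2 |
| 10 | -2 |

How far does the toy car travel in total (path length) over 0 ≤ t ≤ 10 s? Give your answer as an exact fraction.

953/22 cm

Distance (not displacement) is the total path length: add the absolute areas under v-t.
0–4 s: |½(2 + 9)(4)| = 22 cm
4–9 s: v = 0 at t = 89/11 s; triangle areas 405/22 + 10/11 = 425/22 cm
9–10 s: |-2| × 1 = 2 cm
Total distance = 953/22 cm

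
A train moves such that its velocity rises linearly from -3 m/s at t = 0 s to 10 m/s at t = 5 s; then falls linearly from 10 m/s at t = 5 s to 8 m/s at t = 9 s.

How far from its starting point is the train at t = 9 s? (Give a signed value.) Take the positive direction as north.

Displacement is the signed area under the v-t curve.
0–5 s: ½(-3 + 10)(5) = 17.5 m
5–9 s: ½(10 + 8)(4) = 36 m
Net displacement = 53.5 m

53.5 m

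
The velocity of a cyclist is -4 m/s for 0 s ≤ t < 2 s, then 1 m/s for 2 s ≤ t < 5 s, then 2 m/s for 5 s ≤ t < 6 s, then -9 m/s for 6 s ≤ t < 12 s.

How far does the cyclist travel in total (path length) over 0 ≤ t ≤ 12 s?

Distance (not displacement) is the total path length: add the absolute areas under v-t.
0–2 s: |-4| × 2 = 8 m
2–5 s: |1| × 3 = 3 m
5–6 s: |2| × 1 = 2 m
6–12 s: |-9| × 6 = 54 m
Total distance = 67 m

67 m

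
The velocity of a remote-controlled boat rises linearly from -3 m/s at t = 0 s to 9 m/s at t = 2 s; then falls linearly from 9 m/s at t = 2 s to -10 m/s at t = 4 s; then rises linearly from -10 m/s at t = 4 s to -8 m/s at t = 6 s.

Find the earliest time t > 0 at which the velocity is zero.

v changes sign on 0–2 s (from -3 to 9); the graph is linear there, so v = 0 at t = 0 + (3)·(2 − 0)/(9 − -3) = 0.5 s.

t = 0.5 s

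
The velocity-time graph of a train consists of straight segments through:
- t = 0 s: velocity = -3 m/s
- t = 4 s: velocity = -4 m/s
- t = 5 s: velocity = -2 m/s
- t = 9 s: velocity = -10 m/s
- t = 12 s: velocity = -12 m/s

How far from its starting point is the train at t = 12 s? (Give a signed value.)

-74 m

Displacement is the signed area under the v-t curve.
0–4 s: ½(-3 + -4)(4) = -14 m
4–5 s: ½(-4 + -2)(1) = -3 m
5–9 s: ½(-2 + -10)(4) = -24 m
9–12 s: ½(-10 + -12)(3) = -33 m
Net displacement = -74 m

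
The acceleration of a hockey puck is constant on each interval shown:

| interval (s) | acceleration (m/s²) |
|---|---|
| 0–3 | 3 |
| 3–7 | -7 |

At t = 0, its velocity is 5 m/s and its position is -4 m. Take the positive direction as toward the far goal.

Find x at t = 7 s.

24.5 m

On each constant-a segment, Δv = aΔt and Δx = v₀Δt + ½aΔt²; chain segment to segment.
0–3 s: v starts 5 m/s; Δx = 5·3 + ½·3·3² = 28.5 m; v ends 14 m/s.
3–7 s: v starts 14 m/s; Δx = 14·4 + ½·-7·4² = 0 m; v ends -14 m/s.
x(7) = -4 + Σ Δx = 24.5 m.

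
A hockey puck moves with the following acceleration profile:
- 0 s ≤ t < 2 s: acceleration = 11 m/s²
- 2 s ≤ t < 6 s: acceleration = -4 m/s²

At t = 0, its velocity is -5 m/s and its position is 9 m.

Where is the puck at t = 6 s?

57 m

On each constant-a segment, Δv = aΔt and Δx = v₀Δt + ½aΔt²; chain segment to segment.
0–2 s: v starts -5 m/s; Δx = -5·2 + ½·11·2² = 12 m; v ends 17 m/s.
2–6 s: v starts 17 m/s; Δx = 17·4 + ½·-4·4² = 36 m; v ends 1 m/s.
x(6) = 9 + Σ Δx = 57 m.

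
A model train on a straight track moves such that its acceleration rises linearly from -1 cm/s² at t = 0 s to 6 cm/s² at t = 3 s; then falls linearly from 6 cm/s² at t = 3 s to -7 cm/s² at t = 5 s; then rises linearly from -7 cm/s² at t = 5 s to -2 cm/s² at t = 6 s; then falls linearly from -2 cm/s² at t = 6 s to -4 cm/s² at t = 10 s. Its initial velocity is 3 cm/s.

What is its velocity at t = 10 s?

Δv equals the area under the a-t graph; then v = v₀ + Δv.
0–3 s: ½(-1 + 6)(3) = 7.5 cm/s
3–5 s: ½(6 + -7)(2) = -1 cm/s
5–6 s: ½(-7 + -2)(1) = -4.5 cm/s
6–10 s: ½(-2 + -4)(4) = -12 cm/s
Δv = -10 cm/s, so v(10) = 3 + (-10) = -7 cm/s.

-7 cm/s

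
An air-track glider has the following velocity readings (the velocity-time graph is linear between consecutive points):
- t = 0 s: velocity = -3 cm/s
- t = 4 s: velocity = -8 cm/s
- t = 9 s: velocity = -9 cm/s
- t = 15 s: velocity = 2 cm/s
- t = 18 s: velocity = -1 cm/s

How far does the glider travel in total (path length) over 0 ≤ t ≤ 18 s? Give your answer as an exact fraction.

Distance (not displacement) is the total path length: add the absolute areas under v-t.
0–4 s: |½(-3 + -8)(4)| = 22 cm
4–9 s: |½(-8 + -9)(5)| = 42.5 cm
9–15 s: v = 0 at t = 153/11 s; triangle areas 243/11 + 12/11 = 255/11 cm
15–18 s: v = 0 at t = 17 s; triangle areas 2 + 0.5 = 2.5 cm
Total distance = 992/11 cm

992/11 cm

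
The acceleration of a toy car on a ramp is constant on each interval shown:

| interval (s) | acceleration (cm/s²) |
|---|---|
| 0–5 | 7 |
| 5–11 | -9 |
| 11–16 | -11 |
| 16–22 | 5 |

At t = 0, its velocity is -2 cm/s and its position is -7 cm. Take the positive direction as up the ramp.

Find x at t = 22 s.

On each constant-a segment, Δv = aΔt and Δx = v₀Δt + ½aΔt²; chain segment to segment.
0–5 s: v starts -2 cm/s; Δx = -2·5 + ½·7·5² = 77.5 cm; v ends 33 cm/s.
5–11 s: v starts 33 cm/s; Δx = 33·6 + ½·-9·6² = 36 cm; v ends -21 cm/s.
11–16 s: v starts -21 cm/s; Δx = -21·5 + ½·-11·5² = -242.5 cm; v ends -76 cm/s.
16–22 s: v starts -76 cm/s; Δx = -76·6 + ½·5·6² = -366 cm; v ends -46 cm/s.
x(22) = -7 + Σ Δx = -502 cm.

-502 cm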